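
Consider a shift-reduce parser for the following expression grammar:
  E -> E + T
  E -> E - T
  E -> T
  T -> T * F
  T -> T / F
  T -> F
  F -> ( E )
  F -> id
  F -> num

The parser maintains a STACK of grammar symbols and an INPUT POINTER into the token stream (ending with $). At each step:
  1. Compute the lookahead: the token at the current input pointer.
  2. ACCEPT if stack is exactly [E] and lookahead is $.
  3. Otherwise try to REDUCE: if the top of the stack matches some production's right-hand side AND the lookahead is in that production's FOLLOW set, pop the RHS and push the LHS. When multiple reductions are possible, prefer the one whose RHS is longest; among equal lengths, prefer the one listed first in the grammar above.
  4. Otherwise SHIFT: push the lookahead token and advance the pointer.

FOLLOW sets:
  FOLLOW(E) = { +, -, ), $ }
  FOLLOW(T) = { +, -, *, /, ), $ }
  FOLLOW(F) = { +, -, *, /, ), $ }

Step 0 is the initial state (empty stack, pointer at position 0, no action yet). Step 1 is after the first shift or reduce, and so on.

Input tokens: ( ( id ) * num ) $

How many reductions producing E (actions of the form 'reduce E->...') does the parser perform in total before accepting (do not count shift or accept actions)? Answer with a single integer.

Step 1: shift (. Stack=[(] ptr=1 lookahead=( remaining=[( id ) * num ) $]
Step 2: shift (. Stack=[( (] ptr=2 lookahead=id remaining=[id ) * num ) $]
Step 3: shift id. Stack=[( ( id] ptr=3 lookahead=) remaining=[) * num ) $]
Step 4: reduce F->id. Stack=[( ( F] ptr=3 lookahead=) remaining=[) * num ) $]
Step 5: reduce T->F. Stack=[( ( T] ptr=3 lookahead=) remaining=[) * num ) $]
Step 6: reduce E->T. Stack=[( ( E] ptr=3 lookahead=) remaining=[) * num ) $]
Step 7: shift ). Stack=[( ( E )] ptr=4 lookahead=* remaining=[* num ) $]
Step 8: reduce F->( E ). Stack=[( F] ptr=4 lookahead=* remaining=[* num ) $]
Step 9: reduce T->F. Stack=[( T] ptr=4 lookahead=* remaining=[* num ) $]
Step 10: shift *. Stack=[( T *] ptr=5 lookahead=num remaining=[num ) $]
Step 11: shift num. Stack=[( T * num] ptr=6 lookahead=) remaining=[) $]
Step 12: reduce F->num. Stack=[( T * F] ptr=6 lookahead=) remaining=[) $]
Step 13: reduce T->T * F. Stack=[( T] ptr=6 lookahead=) remaining=[) $]
Step 14: reduce E->T. Stack=[( E] ptr=6 lookahead=) remaining=[) $]
Step 15: shift ). Stack=[( E )] ptr=7 lookahead=$ remaining=[$]
Step 16: reduce F->( E ). Stack=[F] ptr=7 lookahead=$ remaining=[$]
Step 17: reduce T->F. Stack=[T] ptr=7 lookahead=$ remaining=[$]
Step 18: reduce E->T. Stack=[E] ptr=7 lookahead=$ remaining=[$]
Step 19: accept. Stack=[E] ptr=7 lookahead=$ remaining=[$]

Answer: 3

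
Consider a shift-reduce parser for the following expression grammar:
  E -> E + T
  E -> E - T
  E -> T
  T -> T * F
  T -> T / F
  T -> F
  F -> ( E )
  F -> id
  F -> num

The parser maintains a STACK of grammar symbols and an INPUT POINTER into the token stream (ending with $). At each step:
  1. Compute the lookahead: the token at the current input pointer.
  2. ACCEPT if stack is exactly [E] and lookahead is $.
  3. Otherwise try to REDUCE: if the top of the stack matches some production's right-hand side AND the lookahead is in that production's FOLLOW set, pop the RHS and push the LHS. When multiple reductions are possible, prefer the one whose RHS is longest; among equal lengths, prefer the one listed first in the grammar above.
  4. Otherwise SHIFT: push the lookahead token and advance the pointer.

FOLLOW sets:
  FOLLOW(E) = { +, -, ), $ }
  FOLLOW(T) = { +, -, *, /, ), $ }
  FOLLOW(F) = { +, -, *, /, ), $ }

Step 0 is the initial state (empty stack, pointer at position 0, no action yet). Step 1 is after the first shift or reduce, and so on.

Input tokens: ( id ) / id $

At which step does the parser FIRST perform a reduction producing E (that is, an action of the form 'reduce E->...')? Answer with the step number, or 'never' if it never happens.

Answer: 5

Derivation:
Step 1: shift (. Stack=[(] ptr=1 lookahead=id remaining=[id ) / id $]
Step 2: shift id. Stack=[( id] ptr=2 lookahead=) remaining=[) / id $]
Step 3: reduce F->id. Stack=[( F] ptr=2 lookahead=) remaining=[) / id $]
Step 4: reduce T->F. Stack=[( T] ptr=2 lookahead=) remaining=[) / id $]
Step 5: reduce E->T. Stack=[( E] ptr=2 lookahead=) remaining=[) / id $]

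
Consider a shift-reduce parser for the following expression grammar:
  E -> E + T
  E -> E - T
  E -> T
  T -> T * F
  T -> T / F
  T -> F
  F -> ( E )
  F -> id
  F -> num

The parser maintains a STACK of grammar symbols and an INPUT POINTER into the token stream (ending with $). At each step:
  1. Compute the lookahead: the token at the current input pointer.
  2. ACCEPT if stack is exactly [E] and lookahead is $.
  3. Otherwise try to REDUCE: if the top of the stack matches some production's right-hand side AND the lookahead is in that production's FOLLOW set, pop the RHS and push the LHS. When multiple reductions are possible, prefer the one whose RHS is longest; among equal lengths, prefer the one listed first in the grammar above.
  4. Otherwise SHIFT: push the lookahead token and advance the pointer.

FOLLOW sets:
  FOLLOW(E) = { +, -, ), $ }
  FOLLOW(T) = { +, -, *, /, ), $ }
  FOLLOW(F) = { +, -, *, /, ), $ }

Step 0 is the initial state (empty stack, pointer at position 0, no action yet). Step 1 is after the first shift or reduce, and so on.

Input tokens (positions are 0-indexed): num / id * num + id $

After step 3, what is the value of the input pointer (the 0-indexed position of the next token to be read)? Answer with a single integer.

Answer: 1

Derivation:
Step 1: shift num. Stack=[num] ptr=1 lookahead=/ remaining=[/ id * num + id $]
Step 2: reduce F->num. Stack=[F] ptr=1 lookahead=/ remaining=[/ id * num + id $]
Step 3: reduce T->F. Stack=[T] ptr=1 lookahead=/ remaining=[/ id * num + id $]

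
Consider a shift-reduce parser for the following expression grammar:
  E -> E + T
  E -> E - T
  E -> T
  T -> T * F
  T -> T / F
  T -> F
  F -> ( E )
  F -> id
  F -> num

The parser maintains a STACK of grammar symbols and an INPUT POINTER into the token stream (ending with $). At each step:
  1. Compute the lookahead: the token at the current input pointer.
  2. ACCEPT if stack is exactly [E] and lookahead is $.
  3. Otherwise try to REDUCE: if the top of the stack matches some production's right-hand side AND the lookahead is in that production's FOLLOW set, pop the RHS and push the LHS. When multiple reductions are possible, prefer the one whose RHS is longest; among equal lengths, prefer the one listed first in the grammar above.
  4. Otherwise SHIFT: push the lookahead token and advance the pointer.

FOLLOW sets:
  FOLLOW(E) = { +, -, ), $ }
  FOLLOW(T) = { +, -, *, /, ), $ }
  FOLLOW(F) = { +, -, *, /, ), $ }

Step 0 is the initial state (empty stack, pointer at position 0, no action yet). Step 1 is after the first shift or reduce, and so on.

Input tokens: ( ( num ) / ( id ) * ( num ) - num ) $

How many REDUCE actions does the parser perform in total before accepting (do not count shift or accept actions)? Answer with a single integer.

Answer: 22

Derivation:
Step 1: shift (. Stack=[(] ptr=1 lookahead=( remaining=[( num ) / ( id ) * ( num ) - num ) $]
Step 2: shift (. Stack=[( (] ptr=2 lookahead=num remaining=[num ) / ( id ) * ( num ) - num ) $]
Step 3: shift num. Stack=[( ( num] ptr=3 lookahead=) remaining=[) / ( id ) * ( num ) - num ) $]
Step 4: reduce F->num. Stack=[( ( F] ptr=3 lookahead=) remaining=[) / ( id ) * ( num ) - num ) $]
Step 5: reduce T->F. Stack=[( ( T] ptr=3 lookahead=) remaining=[) / ( id ) * ( num ) - num ) $]
Step 6: reduce E->T. Stack=[( ( E] ptr=3 lookahead=) remaining=[) / ( id ) * ( num ) - num ) $]
Step 7: shift ). Stack=[( ( E )] ptr=4 lookahead=/ remaining=[/ ( id ) * ( num ) - num ) $]
Step 8: reduce F->( E ). Stack=[( F] ptr=4 lookahead=/ remaining=[/ ( id ) * ( num ) - num ) $]
Step 9: reduce T->F. Stack=[( T] ptr=4 lookahead=/ remaining=[/ ( id ) * ( num ) - num ) $]
Step 10: shift /. Stack=[( T /] ptr=5 lookahead=( remaining=[( id ) * ( num ) - num ) $]
Step 11: shift (. Stack=[( T / (] ptr=6 lookahead=id remaining=[id ) * ( num ) - num ) $]
Step 12: shift id. Stack=[( T / ( id] ptr=7 lookahead=) remaining=[) * ( num ) - num ) $]
Step 13: reduce F->id. Stack=[( T / ( F] ptr=7 lookahead=) remaining=[) * ( num ) - num ) $]
Step 14: reduce T->F. Stack=[( T / ( T] ptr=7 lookahead=) remaining=[) * ( num ) - num ) $]
Step 15: reduce E->T. Stack=[( T / ( E] ptr=7 lookahead=) remaining=[) * ( num ) - num ) $]
Step 16: shift ). Stack=[( T / ( E )] ptr=8 lookahead=* remaining=[* ( num ) - num ) $]
Step 17: reduce F->( E ). Stack=[( T / F] ptr=8 lookahead=* remaining=[* ( num ) - num ) $]
Step 18: reduce T->T / F. Stack=[( T] ptr=8 lookahead=* remaining=[* ( num ) - num ) $]
Step 19: shift *. Stack=[( T *] ptr=9 lookahead=( remaining=[( num ) - num ) $]
Step 20: shift (. Stack=[( T * (] ptr=10 lookahead=num remaining=[num ) - num ) $]
Step 21: shift num. Stack=[( T * ( num] ptr=11 lookahead=) remaining=[) - num ) $]
Step 22: reduce F->num. Stack=[( T * ( F] ptr=11 lookahead=) remaining=[) - num ) $]
Step 23: reduce T->F. Stack=[( T * ( T] ptr=11 lookahead=) remaining=[) - num ) $]
Step 24: reduce E->T. Stack=[( T * ( E] ptr=11 lookahead=) remaining=[) - num ) $]
Step 25: shift ). Stack=[( T * ( E )] ptr=12 lookahead=- remaining=[- num ) $]
Step 26: reduce F->( E ). Stack=[( T * F] ptr=12 lookahead=- remaining=[- num ) $]
Step 27: reduce T->T * F. Stack=[( T] ptr=12 lookahead=- remaining=[- num ) $]
Step 28: reduce E->T. Stack=[( E] ptr=12 lookahead=- remaining=[- num ) $]
Step 29: shift -. Stack=[( E -] ptr=13 lookahead=num remaining=[num ) $]
Step 30: shift num. Stack=[( E - num] ptr=14 lookahead=) remaining=[) $]
Step 31: reduce F->num. Stack=[( E - F] ptr=14 lookahead=) remaining=[) $]
Step 32: reduce T->F. Stack=[( E - T] ptr=14 lookahead=) remaining=[) $]
Step 33: reduce E->E - T. Stack=[( E] ptr=14 lookahead=) remaining=[) $]
Step 34: shift ). Stack=[( E )] ptr=15 lookahead=$ remaining=[$]
Step 35: reduce F->( E ). Stack=[F] ptr=15 lookahead=$ remaining=[$]
Step 36: reduce T->F. Stack=[T] ptr=15 lookahead=$ remaining=[$]
Step 37: reduce E->T. Stack=[E] ptr=15 lookahead=$ remaining=[$]
Step 38: accept. Stack=[E] ptr=15 lookahead=$ remaining=[$]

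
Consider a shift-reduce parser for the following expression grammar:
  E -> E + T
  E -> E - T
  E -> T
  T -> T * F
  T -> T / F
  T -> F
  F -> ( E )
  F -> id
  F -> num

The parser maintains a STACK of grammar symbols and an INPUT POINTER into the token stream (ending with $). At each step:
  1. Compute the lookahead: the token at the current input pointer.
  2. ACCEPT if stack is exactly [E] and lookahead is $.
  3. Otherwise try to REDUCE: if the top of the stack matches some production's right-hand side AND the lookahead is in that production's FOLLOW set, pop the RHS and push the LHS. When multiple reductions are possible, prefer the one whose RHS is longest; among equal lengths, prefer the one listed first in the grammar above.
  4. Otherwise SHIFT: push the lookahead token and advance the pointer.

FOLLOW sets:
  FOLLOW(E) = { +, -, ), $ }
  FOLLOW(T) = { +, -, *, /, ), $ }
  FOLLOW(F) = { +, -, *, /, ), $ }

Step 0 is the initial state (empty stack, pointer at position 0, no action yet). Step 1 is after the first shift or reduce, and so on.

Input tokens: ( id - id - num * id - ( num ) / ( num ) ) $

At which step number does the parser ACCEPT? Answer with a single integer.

Answer: 43

Derivation:
Step 1: shift (. Stack=[(] ptr=1 lookahead=id remaining=[id - id - num * id - ( num ) / ( num ) ) $]
Step 2: shift id. Stack=[( id] ptr=2 lookahead=- remaining=[- id - num * id - ( num ) / ( num ) ) $]
Step 3: reduce F->id. Stack=[( F] ptr=2 lookahead=- remaining=[- id - num * id - ( num ) / ( num ) ) $]
Step 4: reduce T->F. Stack=[( T] ptr=2 lookahead=- remaining=[- id - num * id - ( num ) / ( num ) ) $]
Step 5: reduce E->T. Stack=[( E] ptr=2 lookahead=- remaining=[- id - num * id - ( num ) / ( num ) ) $]
Step 6: shift -. Stack=[( E -] ptr=3 lookahead=id remaining=[id - num * id - ( num ) / ( num ) ) $]
Step 7: shift id. Stack=[( E - id] ptr=4 lookahead=- remaining=[- num * id - ( num ) / ( num ) ) $]
Step 8: reduce F->id. Stack=[( E - F] ptr=4 lookahead=- remaining=[- num * id - ( num ) / ( num ) ) $]
Step 9: reduce T->F. Stack=[( E - T] ptr=4 lookahead=- remaining=[- num * id - ( num ) / ( num ) ) $]
Step 10: reduce E->E - T. Stack=[( E] ptr=4 lookahead=- remaining=[- num * id - ( num ) / ( num ) ) $]
Step 11: shift -. Stack=[( E -] ptr=5 lookahead=num remaining=[num * id - ( num ) / ( num ) ) $]
Step 12: shift num. Stack=[( E - num] ptr=6 lookahead=* remaining=[* id - ( num ) / ( num ) ) $]
Step 13: reduce F->num. Stack=[( E - F] ptr=6 lookahead=* remaining=[* id - ( num ) / ( num ) ) $]
Step 14: reduce T->F. Stack=[( E - T] ptr=6 lookahead=* remaining=[* id - ( num ) / ( num ) ) $]
Step 15: shift *. Stack=[( E - T *] ptr=7 lookahead=id remaining=[id - ( num ) / ( num ) ) $]
Step 16: shift id. Stack=[( E - T * id] ptr=8 lookahead=- remaining=[- ( num ) / ( num ) ) $]
Step 17: reduce F->id. Stack=[( E - T * F] ptr=8 lookahead=- remaining=[- ( num ) / ( num ) ) $]
Step 18: reduce T->T * F. Stack=[( E - T] ptr=8 lookahead=- remaining=[- ( num ) / ( num ) ) $]
Step 19: reduce E->E - T. Stack=[( E] ptr=8 lookahead=- remaining=[- ( num ) / ( num ) ) $]
Step 20: shift -. Stack=[( E -] ptr=9 lookahead=( remaining=[( num ) / ( num ) ) $]
Step 21: shift (. Stack=[( E - (] ptr=10 lookahead=num remaining=[num ) / ( num ) ) $]
Step 22: shift num. Stack=[( E - ( num] ptr=11 lookahead=) remaining=[) / ( num ) ) $]
Step 23: reduce F->num. Stack=[( E - ( F] ptr=11 lookahead=) remaining=[) / ( num ) ) $]
Step 24: reduce T->F. Stack=[( E - ( T] ptr=11 lookahead=) remaining=[) / ( num ) ) $]
Step 25: reduce E->T. Stack=[( E - ( E] ptr=11 lookahead=) remaining=[) / ( num ) ) $]
Step 26: shift ). Stack=[( E - ( E )] ptr=12 lookahead=/ remaining=[/ ( num ) ) $]
Step 27: reduce F->( E ). Stack=[( E - F] ptr=12 lookahead=/ remaining=[/ ( num ) ) $]
Step 28: reduce T->F. Stack=[( E - T] ptr=12 lookahead=/ remaining=[/ ( num ) ) $]
Step 29: shift /. Stack=[( E - T /] ptr=13 lookahead=( remaining=[( num ) ) $]
Step 30: shift (. Stack=[( E - T / (] ptr=14 lookahead=num remaining=[num ) ) $]
Step 31: shift num. Stack=[( E - T / ( num] ptr=15 lookahead=) remaining=[) ) $]
Step 32: reduce F->num. Stack=[( E - T / ( F] ptr=15 lookahead=) remaining=[) ) $]
Step 33: reduce T->F. Stack=[( E - T / ( T] ptr=15 lookahead=) remaining=[) ) $]
Step 34: reduce E->T. Stack=[( E - T / ( E] ptr=15 lookahead=) remaining=[) ) $]
Step 35: shift ). Stack=[( E - T / ( E )] ptr=16 lookahead=) remaining=[) $]
Step 36: reduce F->( E ). Stack=[( E - T / F] ptr=16 lookahead=) remaining=[) $]
Step 37: reduce T->T / F. Stack=[( E - T] ptr=16 lookahead=) remaining=[) $]
Step 38: reduce E->E - T. Stack=[( E] ptr=16 lookahead=) remaining=[) $]
Step 39: shift ). Stack=[( E )] ptr=17 lookahead=$ remaining=[$]
Step 40: reduce F->( E ). Stack=[F] ptr=17 lookahead=$ remaining=[$]
Step 41: reduce T->F. Stack=[T] ptr=17 lookahead=$ remaining=[$]
Step 42: reduce E->T. Stack=[E] ptr=17 lookahead=$ remaining=[$]
Step 43: accept. Stack=[E] ptr=17 lookahead=$ remaining=[$]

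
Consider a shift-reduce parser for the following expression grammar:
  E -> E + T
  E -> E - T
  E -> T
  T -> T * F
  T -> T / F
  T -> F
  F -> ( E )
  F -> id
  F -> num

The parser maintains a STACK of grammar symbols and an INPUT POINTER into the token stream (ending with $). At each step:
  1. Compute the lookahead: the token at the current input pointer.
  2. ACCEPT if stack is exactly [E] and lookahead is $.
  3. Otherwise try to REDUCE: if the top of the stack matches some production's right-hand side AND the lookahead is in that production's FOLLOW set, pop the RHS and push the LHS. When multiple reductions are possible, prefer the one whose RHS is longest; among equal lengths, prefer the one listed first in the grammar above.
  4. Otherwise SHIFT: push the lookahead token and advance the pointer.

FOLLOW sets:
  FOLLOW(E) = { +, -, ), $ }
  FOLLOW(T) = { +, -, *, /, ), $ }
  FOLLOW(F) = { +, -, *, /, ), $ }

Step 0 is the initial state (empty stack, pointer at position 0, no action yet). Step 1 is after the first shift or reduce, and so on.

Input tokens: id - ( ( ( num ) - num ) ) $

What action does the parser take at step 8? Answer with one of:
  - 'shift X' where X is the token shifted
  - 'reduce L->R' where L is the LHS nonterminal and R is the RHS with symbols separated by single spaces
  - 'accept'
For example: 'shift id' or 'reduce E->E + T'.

Answer: shift (

Derivation:
Step 1: shift id. Stack=[id] ptr=1 lookahead=- remaining=[- ( ( ( num ) - num ) ) $]
Step 2: reduce F->id. Stack=[F] ptr=1 lookahead=- remaining=[- ( ( ( num ) - num ) ) $]
Step 3: reduce T->F. Stack=[T] ptr=1 lookahead=- remaining=[- ( ( ( num ) - num ) ) $]
Step 4: reduce E->T. Stack=[E] ptr=1 lookahead=- remaining=[- ( ( ( num ) - num ) ) $]
Step 5: shift -. Stack=[E -] ptr=2 lookahead=( remaining=[( ( ( num ) - num ) ) $]
Step 6: shift (. Stack=[E - (] ptr=3 lookahead=( remaining=[( ( num ) - num ) ) $]
Step 7: shift (. Stack=[E - ( (] ptr=4 lookahead=( remaining=[( num ) - num ) ) $]
Step 8: shift (. Stack=[E - ( ( (] ptr=5 lookahead=num remaining=[num ) - num ) ) $]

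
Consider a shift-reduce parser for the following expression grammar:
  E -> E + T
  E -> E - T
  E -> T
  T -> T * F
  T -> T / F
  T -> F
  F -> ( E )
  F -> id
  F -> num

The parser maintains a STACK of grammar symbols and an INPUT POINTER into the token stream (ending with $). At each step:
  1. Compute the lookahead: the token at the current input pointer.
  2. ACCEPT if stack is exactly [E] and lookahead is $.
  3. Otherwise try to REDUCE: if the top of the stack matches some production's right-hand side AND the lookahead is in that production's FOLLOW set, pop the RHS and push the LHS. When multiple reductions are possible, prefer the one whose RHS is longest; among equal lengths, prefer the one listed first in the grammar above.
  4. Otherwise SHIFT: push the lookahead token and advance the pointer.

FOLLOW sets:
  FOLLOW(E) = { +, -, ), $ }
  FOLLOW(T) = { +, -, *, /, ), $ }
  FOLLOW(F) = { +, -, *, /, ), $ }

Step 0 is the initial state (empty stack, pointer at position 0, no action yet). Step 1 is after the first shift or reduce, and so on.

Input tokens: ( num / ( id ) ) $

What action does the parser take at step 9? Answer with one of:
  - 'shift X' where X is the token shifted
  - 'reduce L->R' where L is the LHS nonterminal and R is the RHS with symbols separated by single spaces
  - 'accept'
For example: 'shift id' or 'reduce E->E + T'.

Step 1: shift (. Stack=[(] ptr=1 lookahead=num remaining=[num / ( id ) ) $]
Step 2: shift num. Stack=[( num] ptr=2 lookahead=/ remaining=[/ ( id ) ) $]
Step 3: reduce F->num. Stack=[( F] ptr=2 lookahead=/ remaining=[/ ( id ) ) $]
Step 4: reduce T->F. Stack=[( T] ptr=2 lookahead=/ remaining=[/ ( id ) ) $]
Step 5: shift /. Stack=[( T /] ptr=3 lookahead=( remaining=[( id ) ) $]
Step 6: shift (. Stack=[( T / (] ptr=4 lookahead=id remaining=[id ) ) $]
Step 7: shift id. Stack=[( T / ( id] ptr=5 lookahead=) remaining=[) ) $]
Step 8: reduce F->id. Stack=[( T / ( F] ptr=5 lookahead=) remaining=[) ) $]
Step 9: reduce T->F. Stack=[( T / ( T] ptr=5 lookahead=) remaining=[) ) $]

Answer: reduce T->F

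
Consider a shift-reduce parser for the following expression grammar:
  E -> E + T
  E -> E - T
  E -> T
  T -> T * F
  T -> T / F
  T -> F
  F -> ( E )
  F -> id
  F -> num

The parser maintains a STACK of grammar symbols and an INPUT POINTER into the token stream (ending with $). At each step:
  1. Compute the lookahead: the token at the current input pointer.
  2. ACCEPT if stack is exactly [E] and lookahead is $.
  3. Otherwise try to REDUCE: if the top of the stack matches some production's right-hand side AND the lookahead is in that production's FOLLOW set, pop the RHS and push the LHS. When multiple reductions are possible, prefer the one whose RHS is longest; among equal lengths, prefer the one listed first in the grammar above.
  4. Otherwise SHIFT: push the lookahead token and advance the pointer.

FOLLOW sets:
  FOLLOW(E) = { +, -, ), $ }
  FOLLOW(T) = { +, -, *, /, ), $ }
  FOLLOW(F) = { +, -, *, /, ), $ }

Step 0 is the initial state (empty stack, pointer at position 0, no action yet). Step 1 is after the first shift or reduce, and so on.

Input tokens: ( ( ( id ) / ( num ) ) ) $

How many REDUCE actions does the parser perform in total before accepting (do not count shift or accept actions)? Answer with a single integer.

Answer: 17

Derivation:
Step 1: shift (. Stack=[(] ptr=1 lookahead=( remaining=[( ( id ) / ( num ) ) ) $]
Step 2: shift (. Stack=[( (] ptr=2 lookahead=( remaining=[( id ) / ( num ) ) ) $]
Step 3: shift (. Stack=[( ( (] ptr=3 lookahead=id remaining=[id ) / ( num ) ) ) $]
Step 4: shift id. Stack=[( ( ( id] ptr=4 lookahead=) remaining=[) / ( num ) ) ) $]
Step 5: reduce F->id. Stack=[( ( ( F] ptr=4 lookahead=) remaining=[) / ( num ) ) ) $]
Step 6: reduce T->F. Stack=[( ( ( T] ptr=4 lookahead=) remaining=[) / ( num ) ) ) $]
Step 7: reduce E->T. Stack=[( ( ( E] ptr=4 lookahead=) remaining=[) / ( num ) ) ) $]
Step 8: shift ). Stack=[( ( ( E )] ptr=5 lookahead=/ remaining=[/ ( num ) ) ) $]
Step 9: reduce F->( E ). Stack=[( ( F] ptr=5 lookahead=/ remaining=[/ ( num ) ) ) $]
Step 10: reduce T->F. Stack=[( ( T] ptr=5 lookahead=/ remaining=[/ ( num ) ) ) $]
Step 11: shift /. Stack=[( ( T /] ptr=6 lookahead=( remaining=[( num ) ) ) $]
Step 12: shift (. Stack=[( ( T / (] ptr=7 lookahead=num remaining=[num ) ) ) $]
Step 13: shift num. Stack=[( ( T / ( num] ptr=8 lookahead=) remaining=[) ) ) $]
Step 14: reduce F->num. Stack=[( ( T / ( F] ptr=8 lookahead=) remaining=[) ) ) $]
Step 15: reduce T->F. Stack=[( ( T / ( T] ptr=8 lookahead=) remaining=[) ) ) $]
Step 16: reduce E->T. Stack=[( ( T / ( E] ptr=8 lookahead=) remaining=[) ) ) $]
Step 17: shift ). Stack=[( ( T / ( E )] ptr=9 lookahead=) remaining=[) ) $]
Step 18: reduce F->( E ). Stack=[( ( T / F] ptr=9 lookahead=) remaining=[) ) $]
Step 19: reduce T->T / F. Stack=[( ( T] ptr=9 lookahead=) remaining=[) ) $]
Step 20: reduce E->T. Stack=[( ( E] ptr=9 lookahead=) remaining=[) ) $]
Step 21: shift ). Stack=[( ( E )] ptr=10 lookahead=) remaining=[) $]
Step 22: reduce F->( E ). Stack=[( F] ptr=10 lookahead=) remaining=[) $]
Step 23: reduce T->F. Stack=[( T] ptr=10 lookahead=) remaining=[) $]
Step 24: reduce E->T. Stack=[( E] ptr=10 lookahead=) remaining=[) $]
Step 25: shift ). Stack=[( E )] ptr=11 lookahead=$ remaining=[$]
Step 26: reduce F->( E ). Stack=[F] ptr=11 lookahead=$ remaining=[$]
Step 27: reduce T->F. Stack=[T] ptr=11 lookahead=$ remaining=[$]
Step 28: reduce E->T. Stack=[E] ptr=11 lookahead=$ remaining=[$]
Step 29: accept. Stack=[E] ptr=11 lookahead=$ remaining=[$]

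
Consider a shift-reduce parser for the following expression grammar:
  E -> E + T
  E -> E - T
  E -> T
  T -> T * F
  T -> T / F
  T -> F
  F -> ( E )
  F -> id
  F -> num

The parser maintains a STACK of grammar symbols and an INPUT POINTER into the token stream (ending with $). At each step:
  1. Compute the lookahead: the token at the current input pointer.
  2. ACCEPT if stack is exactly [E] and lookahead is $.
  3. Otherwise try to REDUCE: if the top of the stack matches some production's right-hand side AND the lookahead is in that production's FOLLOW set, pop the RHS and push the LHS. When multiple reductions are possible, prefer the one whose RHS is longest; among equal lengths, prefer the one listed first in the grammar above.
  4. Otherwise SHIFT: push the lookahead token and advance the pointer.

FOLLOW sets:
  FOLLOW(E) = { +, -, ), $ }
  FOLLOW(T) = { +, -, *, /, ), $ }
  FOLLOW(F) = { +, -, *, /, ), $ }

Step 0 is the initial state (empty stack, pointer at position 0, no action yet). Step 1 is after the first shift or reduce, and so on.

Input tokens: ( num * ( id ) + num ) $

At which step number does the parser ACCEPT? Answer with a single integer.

Step 1: shift (. Stack=[(] ptr=1 lookahead=num remaining=[num * ( id ) + num ) $]
Step 2: shift num. Stack=[( num] ptr=2 lookahead=* remaining=[* ( id ) + num ) $]
Step 3: reduce F->num. Stack=[( F] ptr=2 lookahead=* remaining=[* ( id ) + num ) $]
Step 4: reduce T->F. Stack=[( T] ptr=2 lookahead=* remaining=[* ( id ) + num ) $]
Step 5: shift *. Stack=[( T *] ptr=3 lookahead=( remaining=[( id ) + num ) $]
Step 6: shift (. Stack=[( T * (] ptr=4 lookahead=id remaining=[id ) + num ) $]
Step 7: shift id. Stack=[( T * ( id] ptr=5 lookahead=) remaining=[) + num ) $]
Step 8: reduce F->id. Stack=[( T * ( F] ptr=5 lookahead=) remaining=[) + num ) $]
Step 9: reduce T->F. Stack=[( T * ( T] ptr=5 lookahead=) remaining=[) + num ) $]
Step 10: reduce E->T. Stack=[( T * ( E] ptr=5 lookahead=) remaining=[) + num ) $]
Step 11: shift ). Stack=[( T * ( E )] ptr=6 lookahead=+ remaining=[+ num ) $]
Step 12: reduce F->( E ). Stack=[( T * F] ptr=6 lookahead=+ remaining=[+ num ) $]
Step 13: reduce T->T * F. Stack=[( T] ptr=6 lookahead=+ remaining=[+ num ) $]
Step 14: reduce E->T. Stack=[( E] ptr=6 lookahead=+ remaining=[+ num ) $]
Step 15: shift +. Stack=[( E +] ptr=7 lookahead=num remaining=[num ) $]
Step 16: shift num. Stack=[( E + num] ptr=8 lookahead=) remaining=[) $]
Step 17: reduce F->num. Stack=[( E + F] ptr=8 lookahead=) remaining=[) $]
Step 18: reduce T->F. Stack=[( E + T] ptr=8 lookahead=) remaining=[) $]
Step 19: reduce E->E + T. Stack=[( E] ptr=8 lookahead=) remaining=[) $]
Step 20: shift ). Stack=[( E )] ptr=9 lookahead=$ remaining=[$]
Step 21: reduce F->( E ). Stack=[F] ptr=9 lookahead=$ remaining=[$]
Step 22: reduce T->F. Stack=[T] ptr=9 lookahead=$ remaining=[$]
Step 23: reduce E->T. Stack=[E] ptr=9 lookahead=$ remaining=[$]
Step 24: accept. Stack=[E] ptr=9 lookahead=$ remaining=[$]

Answer: 24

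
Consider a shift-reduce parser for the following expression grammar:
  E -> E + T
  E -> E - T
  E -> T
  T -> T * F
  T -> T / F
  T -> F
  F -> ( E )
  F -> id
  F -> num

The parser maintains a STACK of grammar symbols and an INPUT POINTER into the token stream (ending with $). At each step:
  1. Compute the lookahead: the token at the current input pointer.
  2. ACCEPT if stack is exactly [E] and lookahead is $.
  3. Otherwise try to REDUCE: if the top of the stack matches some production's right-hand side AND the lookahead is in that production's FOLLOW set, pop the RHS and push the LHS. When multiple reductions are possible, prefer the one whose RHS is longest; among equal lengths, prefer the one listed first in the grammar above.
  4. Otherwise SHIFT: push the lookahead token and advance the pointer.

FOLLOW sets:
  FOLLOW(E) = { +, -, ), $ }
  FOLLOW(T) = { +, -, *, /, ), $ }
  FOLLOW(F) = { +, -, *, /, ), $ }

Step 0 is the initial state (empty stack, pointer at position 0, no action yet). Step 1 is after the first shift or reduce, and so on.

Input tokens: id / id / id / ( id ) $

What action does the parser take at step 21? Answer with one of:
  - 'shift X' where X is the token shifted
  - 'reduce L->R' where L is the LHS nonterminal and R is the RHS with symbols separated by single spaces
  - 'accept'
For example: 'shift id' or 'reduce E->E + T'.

Step 1: shift id. Stack=[id] ptr=1 lookahead=/ remaining=[/ id / id / ( id ) $]
Step 2: reduce F->id. Stack=[F] ptr=1 lookahead=/ remaining=[/ id / id / ( id ) $]
Step 3: reduce T->F. Stack=[T] ptr=1 lookahead=/ remaining=[/ id / id / ( id ) $]
Step 4: shift /. Stack=[T /] ptr=2 lookahead=id remaining=[id / id / ( id ) $]
Step 5: shift id. Stack=[T / id] ptr=3 lookahead=/ remaining=[/ id / ( id ) $]
Step 6: reduce F->id. Stack=[T / F] ptr=3 lookahead=/ remaining=[/ id / ( id ) $]
Step 7: reduce T->T / F. Stack=[T] ptr=3 lookahead=/ remaining=[/ id / ( id ) $]
Step 8: shift /. Stack=[T /] ptr=4 lookahead=id remaining=[id / ( id ) $]
Step 9: shift id. Stack=[T / id] ptr=5 lookahead=/ remaining=[/ ( id ) $]
Step 10: reduce F->id. Stack=[T / F] ptr=5 lookahead=/ remaining=[/ ( id ) $]
Step 11: reduce T->T / F. Stack=[T] ptr=5 lookahead=/ remaining=[/ ( id ) $]
Step 12: shift /. Stack=[T /] ptr=6 lookahead=( remaining=[( id ) $]
Step 13: shift (. Stack=[T / (] ptr=7 lookahead=id remaining=[id ) $]
Step 14: shift id. Stack=[T / ( id] ptr=8 lookahead=) remaining=[) $]
Step 15: reduce F->id. Stack=[T / ( F] ptr=8 lookahead=) remaining=[) $]
Step 16: reduce T->F. Stack=[T / ( T] ptr=8 lookahead=) remaining=[) $]
Step 17: reduce E->T. Stack=[T / ( E] ptr=8 lookahead=) remaining=[) $]
Step 18: shift ). Stack=[T / ( E )] ptr=9 lookahead=$ remaining=[$]
Step 19: reduce F->( E ). Stack=[T / F] ptr=9 lookahead=$ remaining=[$]
Step 20: reduce T->T / F. Stack=[T] ptr=9 lookahead=$ remaining=[$]
Step 21: reduce E->T. Stack=[E] ptr=9 lookahead=$ remaining=[$]

Answer: reduce E->T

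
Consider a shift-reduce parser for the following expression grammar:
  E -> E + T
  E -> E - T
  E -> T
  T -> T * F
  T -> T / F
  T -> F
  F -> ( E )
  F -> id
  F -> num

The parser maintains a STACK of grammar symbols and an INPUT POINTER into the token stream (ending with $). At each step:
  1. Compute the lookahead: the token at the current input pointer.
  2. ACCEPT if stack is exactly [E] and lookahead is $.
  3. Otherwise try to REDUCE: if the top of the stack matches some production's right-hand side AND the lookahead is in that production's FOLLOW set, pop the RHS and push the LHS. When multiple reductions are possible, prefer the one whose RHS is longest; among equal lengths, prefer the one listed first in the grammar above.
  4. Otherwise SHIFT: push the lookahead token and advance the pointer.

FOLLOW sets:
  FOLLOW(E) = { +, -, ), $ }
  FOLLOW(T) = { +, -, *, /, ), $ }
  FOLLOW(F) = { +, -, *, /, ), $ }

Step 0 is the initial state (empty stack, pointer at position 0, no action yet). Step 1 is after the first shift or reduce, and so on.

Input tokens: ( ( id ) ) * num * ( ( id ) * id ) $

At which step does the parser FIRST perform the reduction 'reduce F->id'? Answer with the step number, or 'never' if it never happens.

Answer: 4

Derivation:
Step 1: shift (. Stack=[(] ptr=1 lookahead=( remaining=[( id ) ) * num * ( ( id ) * id ) $]
Step 2: shift (. Stack=[( (] ptr=2 lookahead=id remaining=[id ) ) * num * ( ( id ) * id ) $]
Step 3: shift id. Stack=[( ( id] ptr=3 lookahead=) remaining=[) ) * num * ( ( id ) * id ) $]
Step 4: reduce F->id. Stack=[( ( F] ptr=3 lookahead=) remaining=[) ) * num * ( ( id ) * id ) $]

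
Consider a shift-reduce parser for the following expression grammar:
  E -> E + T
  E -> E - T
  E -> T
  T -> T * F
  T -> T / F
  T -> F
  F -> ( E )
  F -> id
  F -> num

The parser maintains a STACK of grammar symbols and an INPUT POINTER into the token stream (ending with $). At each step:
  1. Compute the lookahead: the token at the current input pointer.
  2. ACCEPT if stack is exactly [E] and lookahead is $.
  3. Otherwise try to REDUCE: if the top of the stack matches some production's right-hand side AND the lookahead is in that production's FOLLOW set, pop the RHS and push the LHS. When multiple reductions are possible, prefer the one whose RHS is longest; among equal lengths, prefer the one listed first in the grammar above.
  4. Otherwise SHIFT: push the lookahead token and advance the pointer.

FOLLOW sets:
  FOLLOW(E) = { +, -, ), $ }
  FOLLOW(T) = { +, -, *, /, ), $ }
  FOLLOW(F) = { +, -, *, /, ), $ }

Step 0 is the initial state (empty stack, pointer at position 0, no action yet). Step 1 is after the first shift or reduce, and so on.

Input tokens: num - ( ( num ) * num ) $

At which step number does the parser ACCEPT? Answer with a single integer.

Step 1: shift num. Stack=[num] ptr=1 lookahead=- remaining=[- ( ( num ) * num ) $]
Step 2: reduce F->num. Stack=[F] ptr=1 lookahead=- remaining=[- ( ( num ) * num ) $]
Step 3: reduce T->F. Stack=[T] ptr=1 lookahead=- remaining=[- ( ( num ) * num ) $]
Step 4: reduce E->T. Stack=[E] ptr=1 lookahead=- remaining=[- ( ( num ) * num ) $]
Step 5: shift -. Stack=[E -] ptr=2 lookahead=( remaining=[( ( num ) * num ) $]
Step 6: shift (. Stack=[E - (] ptr=3 lookahead=( remaining=[( num ) * num ) $]
Step 7: shift (. Stack=[E - ( (] ptr=4 lookahead=num remaining=[num ) * num ) $]
Step 8: shift num. Stack=[E - ( ( num] ptr=5 lookahead=) remaining=[) * num ) $]
Step 9: reduce F->num. Stack=[E - ( ( F] ptr=5 lookahead=) remaining=[) * num ) $]
Step 10: reduce T->F. Stack=[E - ( ( T] ptr=5 lookahead=) remaining=[) * num ) $]
Step 11: reduce E->T. Stack=[E - ( ( E] ptr=5 lookahead=) remaining=[) * num ) $]
Step 12: shift ). Stack=[E - ( ( E )] ptr=6 lookahead=* remaining=[* num ) $]
Step 13: reduce F->( E ). Stack=[E - ( F] ptr=6 lookahead=* remaining=[* num ) $]
Step 14: reduce T->F. Stack=[E - ( T] ptr=6 lookahead=* remaining=[* num ) $]
Step 15: shift *. Stack=[E - ( T *] ptr=7 lookahead=num remaining=[num ) $]
Step 16: shift num. Stack=[E - ( T * num] ptr=8 lookahead=) remaining=[) $]
Step 17: reduce F->num. Stack=[E - ( T * F] ptr=8 lookahead=) remaining=[) $]
Step 18: reduce T->T * F. Stack=[E - ( T] ptr=8 lookahead=) remaining=[) $]
Step 19: reduce E->T. Stack=[E - ( E] ptr=8 lookahead=) remaining=[) $]
Step 20: shift ). Stack=[E - ( E )] ptr=9 lookahead=$ remaining=[$]
Step 21: reduce F->( E ). Stack=[E - F] ptr=9 lookahead=$ remaining=[$]
Step 22: reduce T->F. Stack=[E - T] ptr=9 lookahead=$ remaining=[$]
Step 23: reduce E->E - T. Stack=[E] ptr=9 lookahead=$ remaining=[$]
Step 24: accept. Stack=[E] ptr=9 lookahead=$ remaining=[$]

Answer: 24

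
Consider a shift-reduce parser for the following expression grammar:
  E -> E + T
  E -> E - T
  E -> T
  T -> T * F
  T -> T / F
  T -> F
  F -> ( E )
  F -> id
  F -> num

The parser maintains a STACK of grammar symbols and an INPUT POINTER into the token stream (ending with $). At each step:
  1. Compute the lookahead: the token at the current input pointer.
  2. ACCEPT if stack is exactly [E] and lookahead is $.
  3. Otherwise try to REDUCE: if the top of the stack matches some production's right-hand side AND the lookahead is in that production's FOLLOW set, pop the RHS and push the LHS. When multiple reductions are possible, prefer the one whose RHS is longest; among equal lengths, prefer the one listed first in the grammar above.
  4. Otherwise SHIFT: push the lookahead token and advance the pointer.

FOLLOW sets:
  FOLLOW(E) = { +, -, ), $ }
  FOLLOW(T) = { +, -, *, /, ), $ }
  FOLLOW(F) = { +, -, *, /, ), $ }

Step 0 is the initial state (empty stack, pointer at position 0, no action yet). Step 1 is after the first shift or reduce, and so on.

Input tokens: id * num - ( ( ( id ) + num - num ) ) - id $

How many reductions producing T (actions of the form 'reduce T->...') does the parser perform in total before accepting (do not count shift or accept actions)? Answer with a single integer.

Step 1: shift id. Stack=[id] ptr=1 lookahead=* remaining=[* num - ( ( ( id ) + num - num ) ) - id $]
Step 2: reduce F->id. Stack=[F] ptr=1 lookahead=* remaining=[* num - ( ( ( id ) + num - num ) ) - id $]
Step 3: reduce T->F. Stack=[T] ptr=1 lookahead=* remaining=[* num - ( ( ( id ) + num - num ) ) - id $]
Step 4: shift *. Stack=[T *] ptr=2 lookahead=num remaining=[num - ( ( ( id ) + num - num ) ) - id $]
Step 5: shift num. Stack=[T * num] ptr=3 lookahead=- remaining=[- ( ( ( id ) + num - num ) ) - id $]
Step 6: reduce F->num. Stack=[T * F] ptr=3 lookahead=- remaining=[- ( ( ( id ) + num - num ) ) - id $]
Step 7: reduce T->T * F. Stack=[T] ptr=3 lookahead=- remaining=[- ( ( ( id ) + num - num ) ) - id $]
Step 8: reduce E->T. Stack=[E] ptr=3 lookahead=- remaining=[- ( ( ( id ) + num - num ) ) - id $]
Step 9: shift -. Stack=[E -] ptr=4 lookahead=( remaining=[( ( ( id ) + num - num ) ) - id $]
Step 10: shift (. Stack=[E - (] ptr=5 lookahead=( remaining=[( ( id ) + num - num ) ) - id $]
Step 11: shift (. Stack=[E - ( (] ptr=6 lookahead=( remaining=[( id ) + num - num ) ) - id $]
Step 12: shift (. Stack=[E - ( ( (] ptr=7 lookahead=id remaining=[id ) + num - num ) ) - id $]
Step 13: shift id. Stack=[E - ( ( ( id] ptr=8 lookahead=) remaining=[) + num - num ) ) - id $]
Step 14: reduce F->id. Stack=[E - ( ( ( F] ptr=8 lookahead=) remaining=[) + num - num ) ) - id $]
Step 15: reduce T->F. Stack=[E - ( ( ( T] ptr=8 lookahead=) remaining=[) + num - num ) ) - id $]
Step 16: reduce E->T. Stack=[E - ( ( ( E] ptr=8 lookahead=) remaining=[) + num - num ) ) - id $]
Step 17: shift ). Stack=[E - ( ( ( E )] ptr=9 lookahead=+ remaining=[+ num - num ) ) - id $]
Step 18: reduce F->( E ). Stack=[E - ( ( F] ptr=9 lookahead=+ remaining=[+ num - num ) ) - id $]
Step 19: reduce T->F. Stack=[E - ( ( T] ptr=9 lookahead=+ remaining=[+ num - num ) ) - id $]
Step 20: reduce E->T. Stack=[E - ( ( E] ptr=9 lookahead=+ remaining=[+ num - num ) ) - id $]
Step 21: shift +. Stack=[E - ( ( E +] ptr=10 lookahead=num remaining=[num - num ) ) - id $]
Step 22: shift num. Stack=[E - ( ( E + num] ptr=11 lookahead=- remaining=[- num ) ) - id $]
Step 23: reduce F->num. Stack=[E - ( ( E + F] ptr=11 lookahead=- remaining=[- num ) ) - id $]
Step 24: reduce T->F. Stack=[E - ( ( E + T] ptr=11 lookahead=- remaining=[- num ) ) - id $]
Step 25: reduce E->E + T. Stack=[E - ( ( E] ptr=11 lookahead=- remaining=[- num ) ) - id $]
Step 26: shift -. Stack=[E - ( ( E -] ptr=12 lookahead=num remaining=[num ) ) - id $]
Step 27: shift num. Stack=[E - ( ( E - num] ptr=13 lookahead=) remaining=[) ) - id $]
Step 28: reduce F->num. Stack=[E - ( ( E - F] ptr=13 lookahead=) remaining=[) ) - id $]
Step 29: reduce T->F. Stack=[E - ( ( E - T] ptr=13 lookahead=) remaining=[) ) - id $]
Step 30: reduce E->E - T. Stack=[E - ( ( E] ptr=13 lookahead=) remaining=[) ) - id $]
Step 31: shift ). Stack=[E - ( ( E )] ptr=14 lookahead=) remaining=[) - id $]
Step 32: reduce F->( E ). Stack=[E - ( F] ptr=14 lookahead=) remaining=[) - id $]
Step 33: reduce T->F. Stack=[E - ( T] ptr=14 lookahead=) remaining=[) - id $]
Step 34: reduce E->T. Stack=[E - ( E] ptr=14 lookahead=) remaining=[) - id $]
Step 35: shift ). Stack=[E - ( E )] ptr=15 lookahead=- remaining=[- id $]
Step 36: reduce F->( E ). Stack=[E - F] ptr=15 lookahead=- remaining=[- id $]
Step 37: reduce T->F. Stack=[E - T] ptr=15 lookahead=- remaining=[- id $]
Step 38: reduce E->E - T. Stack=[E] ptr=15 lookahead=- remaining=[- id $]
Step 39: shift -. Stack=[E -] ptr=16 lookahead=id remaining=[id $]
Step 40: shift id. Stack=[E - id] ptr=17 lookahead=$ remaining=[$]
Step 41: reduce F->id. Stack=[E - F] ptr=17 lookahead=$ remaining=[$]
Step 42: reduce T->F. Stack=[E - T] ptr=17 lookahead=$ remaining=[$]
Step 43: reduce E->E - T. Stack=[E] ptr=17 lookahead=$ remaining=[$]
Step 44: accept. Stack=[E] ptr=17 lookahead=$ remaining=[$]

Answer: 9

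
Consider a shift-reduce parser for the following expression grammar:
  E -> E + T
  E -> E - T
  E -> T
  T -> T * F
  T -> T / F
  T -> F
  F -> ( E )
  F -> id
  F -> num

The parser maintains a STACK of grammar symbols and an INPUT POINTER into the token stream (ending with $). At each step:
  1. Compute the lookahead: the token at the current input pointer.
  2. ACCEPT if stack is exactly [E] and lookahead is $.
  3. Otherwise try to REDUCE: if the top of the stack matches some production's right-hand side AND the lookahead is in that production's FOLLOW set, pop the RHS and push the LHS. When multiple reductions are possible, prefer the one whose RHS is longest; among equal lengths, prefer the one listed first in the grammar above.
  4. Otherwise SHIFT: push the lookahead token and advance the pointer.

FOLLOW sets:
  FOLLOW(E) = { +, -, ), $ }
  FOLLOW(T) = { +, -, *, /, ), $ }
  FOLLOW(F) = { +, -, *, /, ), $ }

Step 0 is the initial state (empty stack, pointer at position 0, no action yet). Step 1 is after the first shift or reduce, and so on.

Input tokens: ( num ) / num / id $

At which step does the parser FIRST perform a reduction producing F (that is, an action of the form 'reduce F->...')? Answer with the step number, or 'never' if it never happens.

Answer: 3

Derivation:
Step 1: shift (. Stack=[(] ptr=1 lookahead=num remaining=[num ) / num / id $]
Step 2: shift num. Stack=[( num] ptr=2 lookahead=) remaining=[) / num / id $]
Step 3: reduce F->num. Stack=[( F] ptr=2 lookahead=) remaining=[) / num / id $]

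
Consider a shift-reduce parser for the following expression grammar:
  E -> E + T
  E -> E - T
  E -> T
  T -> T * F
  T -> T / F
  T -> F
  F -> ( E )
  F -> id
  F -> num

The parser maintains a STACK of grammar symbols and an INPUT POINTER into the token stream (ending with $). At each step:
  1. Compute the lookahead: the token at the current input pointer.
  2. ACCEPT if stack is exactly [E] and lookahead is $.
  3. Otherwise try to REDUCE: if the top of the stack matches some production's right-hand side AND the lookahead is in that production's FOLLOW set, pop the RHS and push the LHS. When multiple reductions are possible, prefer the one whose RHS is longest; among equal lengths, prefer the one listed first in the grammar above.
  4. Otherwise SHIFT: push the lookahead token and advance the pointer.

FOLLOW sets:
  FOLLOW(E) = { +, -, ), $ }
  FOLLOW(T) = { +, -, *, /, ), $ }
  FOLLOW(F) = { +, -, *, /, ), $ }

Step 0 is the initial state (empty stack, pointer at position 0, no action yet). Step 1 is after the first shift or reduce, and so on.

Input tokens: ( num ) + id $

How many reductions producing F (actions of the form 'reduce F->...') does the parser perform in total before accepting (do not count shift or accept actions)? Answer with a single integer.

Answer: 3

Derivation:
Step 1: shift (. Stack=[(] ptr=1 lookahead=num remaining=[num ) + id $]
Step 2: shift num. Stack=[( num] ptr=2 lookahead=) remaining=[) + id $]
Step 3: reduce F->num. Stack=[( F] ptr=2 lookahead=) remaining=[) + id $]
Step 4: reduce T->F. Stack=[( T] ptr=2 lookahead=) remaining=[) + id $]
Step 5: reduce E->T. Stack=[( E] ptr=2 lookahead=) remaining=[) + id $]
Step 6: shift ). Stack=[( E )] ptr=3 lookahead=+ remaining=[+ id $]
Step 7: reduce F->( E ). Stack=[F] ptr=3 lookahead=+ remaining=[+ id $]
Step 8: reduce T->F. Stack=[T] ptr=3 lookahead=+ remaining=[+ id $]
Step 9: reduce E->T. Stack=[E] ptr=3 lookahead=+ remaining=[+ id $]
Step 10: shift +. Stack=[E +] ptr=4 lookahead=id remaining=[id $]
Step 11: shift id. Stack=[E + id] ptr=5 lookahead=$ remaining=[$]
Step 12: reduce F->id. Stack=[E + F] ptr=5 lookahead=$ remaining=[$]
Step 13: reduce T->F. Stack=[E + T] ptr=5 lookahead=$ remaining=[$]
Step 14: reduce E->E + T. Stack=[E] ptr=5 lookahead=$ remaining=[$]
Step 15: accept. Stack=[E] ptr=5 lookahead=$ remaining=[$]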